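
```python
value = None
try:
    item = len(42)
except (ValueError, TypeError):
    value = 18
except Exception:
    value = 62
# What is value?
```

Step-by-step execution trace:
1. `item = len(42)` raises TypeError.
2. `except (ValueError, TypeError)` matches (TypeError is in the tuple) → value = 18.
3. `except Exception` is not reached.
Result: 18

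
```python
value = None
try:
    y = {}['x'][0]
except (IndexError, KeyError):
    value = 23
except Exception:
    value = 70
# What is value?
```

Step-by-step execution trace:
1. `y = {}['x'][0]` raises KeyError.
2. `except (IndexError, KeyError)` matches (KeyError is in the tuple) → value = 23.
3. `except Exception` is not reached.
Result: 23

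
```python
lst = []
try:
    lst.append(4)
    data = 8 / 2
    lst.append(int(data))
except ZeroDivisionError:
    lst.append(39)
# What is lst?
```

Step-by-step execution trace:
1. try: `lst.append(4)` → lst = [4].
2. `data = 8 / 2` → data = 4.0. No exception raised.
3. `lst.append(int(data))` → lst = [4, 4].
4. `except ZeroDivisionError` is skipped (no exception was raised).
Result: [4, 4]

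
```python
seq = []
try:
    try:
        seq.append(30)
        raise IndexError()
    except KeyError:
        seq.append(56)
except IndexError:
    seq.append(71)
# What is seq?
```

Step-by-step execution trace:
1. Inner try: `seq.append(30)` → seq = [30].
2. `raise IndexError()` raises IndexError.
3. Inner `except KeyError` does not match IndexError; exception propagates to outer try.
4. Outer `except IndexError` matches → `seq.append(71)` → seq = [30, 71].
Result: [30, 71]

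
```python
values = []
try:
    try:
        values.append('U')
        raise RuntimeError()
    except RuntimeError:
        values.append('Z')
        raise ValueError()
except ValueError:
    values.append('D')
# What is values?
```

Step-by-step execution trace:
1. Inner try: `values.append('U')` → values = ['U'].
2. `raise RuntimeError()` raises RuntimeError.
3. Inner `except RuntimeError` matches → `values.append('Z')` → values = ['U', 'Z'].
4. `raise ValueError()` raises ValueError; propagates to outer try.
5. Outer `except ValueError` matches → `values.append('D')` → values = ['U', 'Z', 'D'].
Result: ['U', 'Z', 'D']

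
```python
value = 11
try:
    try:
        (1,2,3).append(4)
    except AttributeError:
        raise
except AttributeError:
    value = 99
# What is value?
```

Step-by-step execution trace:
1. Inner try: `(1,2,3).append(4)` raises AttributeError.
2. Inner `except AttributeError` matches; bare `raise` re-raises the same AttributeError.
3. Outer `except AttributeError` matches → value = 99.
Result: 99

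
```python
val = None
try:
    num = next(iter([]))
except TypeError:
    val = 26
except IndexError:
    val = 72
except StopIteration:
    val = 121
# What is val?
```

Step-by-step execution trace:
1. `num = next(iter([]))` raises StopIteration.
2. `except TypeError` does not match StopIteration; skipped.
3. `except IndexError` does not match StopIteration; skipped.
4. `except StopIteration` matches → val = 121.
Result: 121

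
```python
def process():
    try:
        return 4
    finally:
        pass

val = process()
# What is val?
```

Step-by-step execution trace:
1. `process()` enters try: `return 4` sets pending return value 4.
2. Before returning, `finally: pass` runs (no effect).
3. process() returns 4 → val = 4.
Result: 4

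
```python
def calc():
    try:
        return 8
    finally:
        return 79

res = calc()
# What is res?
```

Step-by-step execution trace:
1. `calc()` enters try: `return 8` sets pending return value 8.
2. Before returning, `finally: return 79` runs and overrides the pending return.
3. calc() returns 79 → res = 79.
Result: 79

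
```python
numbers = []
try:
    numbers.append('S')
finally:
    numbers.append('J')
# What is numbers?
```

Step-by-step execution trace:
1. try: `numbers.append('S')` → numbers = ['S'].
2. The try body completes without raising.
3. finally always runs: `numbers.append('J')` → numbers = ['S', 'J'].
Result: ['S', 'J']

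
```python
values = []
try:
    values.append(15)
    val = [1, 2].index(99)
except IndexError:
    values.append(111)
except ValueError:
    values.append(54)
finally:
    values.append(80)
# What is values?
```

Step-by-step execution trace:
1. try: `values.append(15)` → values = [15].
2. `val = [1, 2].index(99)` raises ValueError.
3. `except IndexError` does not match ValueError; skipped.
4. `except ValueError` matches → `values.append(54)` → values = [15, 54].
5. finally always runs: `values.append(80)` → values = [15, 54, 80].
Result: [15, 54, 80]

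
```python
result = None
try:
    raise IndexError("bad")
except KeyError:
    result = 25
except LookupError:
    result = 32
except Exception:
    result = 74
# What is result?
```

Step-by-step execution trace:
1. `raise IndexError(...)` raises IndexError.
2. `except KeyError` does not match (IndexError is not a subclass of KeyError); skipped.
3. `except LookupError` matches (IndexError is a subclass of LookupError) → result = 32.
4. `except Exception` is not reached.
Result: 32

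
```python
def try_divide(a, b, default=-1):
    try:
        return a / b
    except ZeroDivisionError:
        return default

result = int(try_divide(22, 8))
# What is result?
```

Step-by-step execution trace:
1. `try_divide(22, 8)` enters try: `return 22 / 8` → returns 2.75. No exception raised.
2. `except ZeroDivisionError` is skipped.
3. `int(2.75)` → 2 → result = 2.
Result: 2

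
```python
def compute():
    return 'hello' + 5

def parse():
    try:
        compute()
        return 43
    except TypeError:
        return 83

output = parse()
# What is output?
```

Step-by-step execution trace:
1. `parse()` calls `compute()`.
2. `compute()` evaluates `'hello' + 5`, which raises TypeError; it propagates to the caller.
3. `return 43` is not reached.
4. `except TypeError` in parse matches → returns 83.
5. output = 83.
Result: 83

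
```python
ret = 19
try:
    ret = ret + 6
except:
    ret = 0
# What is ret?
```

Step-by-step execution trace:
1. ret starts at 19.
2. try: `ret = ret + 6` → ret = 25. No exception raised.
3. `except` is skipped.
Result: 25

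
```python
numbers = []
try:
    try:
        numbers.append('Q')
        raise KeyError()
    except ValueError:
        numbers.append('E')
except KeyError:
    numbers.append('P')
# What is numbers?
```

Step-by-step execution trace:
1. Inner try: `numbers.append('Q')` → numbers = ['Q'].
2. `raise KeyError()` raises KeyError.
3. Inner `except ValueError` does not match KeyError; exception propagates to outer try.
4. Outer `except KeyError` matches → `numbers.append('P')` → numbers = ['Q', 'P'].
Result: ['Q', 'P']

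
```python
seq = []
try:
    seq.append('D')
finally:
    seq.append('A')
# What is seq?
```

Step-by-step execution trace:
1. try: `seq.append('D')` → seq = ['D'].
2. The try body completes without raising.
3. finally always runs: `seq.append('A')` → seq = ['D', 'A'].
Result: ['D', 'A']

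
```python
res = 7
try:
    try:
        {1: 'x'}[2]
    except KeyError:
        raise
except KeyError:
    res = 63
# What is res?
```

Step-by-step execution trace:
1. Inner try: `{1: 'x'}[2]` raises KeyError.
2. Inner `except KeyError` matches; bare `raise` re-raises the same KeyError.
3. Outer `except KeyError` matches → res = 63.
Result: 63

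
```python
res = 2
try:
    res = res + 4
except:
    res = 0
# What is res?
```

Step-by-step execution trace:
1. res starts at 2.
2. try: `res = res + 4` → res = 6. No exception raised.
3. `except` is skipped.
Result: 6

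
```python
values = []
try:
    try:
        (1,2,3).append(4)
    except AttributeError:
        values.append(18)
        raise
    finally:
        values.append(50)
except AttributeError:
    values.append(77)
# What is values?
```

Step-by-step execution trace:
1. Inner try: `(1,2,3).append(4)` raises AttributeError.
2. Inner `except AttributeError` matches → `values.append(18)` → values = [18].
3. bare `raise` re-raises AttributeError.
4. Inner `finally` runs during unwinding: `values.append(50)` → values = [18, 50].
5. Outer `except AttributeError` matches → `values.append(77)` → values = [18, 50, 77].
Result: [18, 50, 77]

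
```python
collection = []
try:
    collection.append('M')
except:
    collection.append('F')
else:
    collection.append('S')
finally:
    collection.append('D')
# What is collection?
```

Step-by-step execution trace:
1. try: `collection.append('M')` → collection = ['M']. No exception raised.
2. `except` is skipped.
3. `else` runs: `collection.append('S')` → collection = ['M', 'S'].
4. `finally` always runs: `collection.append('D')` → collection = ['M', 'S', 'D'].
Result: ['M', 'S', 'D']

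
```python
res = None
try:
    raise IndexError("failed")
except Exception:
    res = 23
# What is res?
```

Step-by-step execution trace:
1. `raise IndexError(...)` raises IndexError.
2. `except Exception` matches (IndexError is a subclass of Exception) → res = 23.
Result: 23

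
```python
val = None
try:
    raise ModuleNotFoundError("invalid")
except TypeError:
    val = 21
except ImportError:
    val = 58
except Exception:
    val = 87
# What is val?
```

Step-by-step execution trace:
1. `raise ModuleNotFoundError(...)` raises ModuleNotFoundError.
2. `except TypeError` does not match (ModuleNotFoundError is not a subclass of TypeError); skipped.
3. `except ImportError` matches (ModuleNotFoundError is a subclass of ImportError) → val = 58.
4. `except Exception` is not reached.
Result: 58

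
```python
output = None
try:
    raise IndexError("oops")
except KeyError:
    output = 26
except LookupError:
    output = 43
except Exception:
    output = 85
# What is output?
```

Step-by-step execution trace:
1. `raise IndexError(...)` raises IndexError.
2. `except KeyError` does not match (IndexError is not a subclass of KeyError); skipped.
3. `except LookupError` matches (IndexError is a subclass of LookupError) → output = 43.
4. `except Exception` is not reached.
Result: 43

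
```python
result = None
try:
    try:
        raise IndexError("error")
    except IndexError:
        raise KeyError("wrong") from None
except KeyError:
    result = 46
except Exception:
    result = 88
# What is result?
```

Step-by-step execution trace:
1. Inner try raises IndexError; inner `except IndexError` catches it.
2. `raise KeyError(...) from None` raises KeyError (from None suppresses __context__, but the active exception is still KeyError).
3. Outer `except KeyError` matches → result = 46.
4. `except Exception` is not reached.
Result: 46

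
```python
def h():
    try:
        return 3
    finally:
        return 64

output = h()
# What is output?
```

Step-by-step execution trace:
1. `h()` enters try: `return 3` sets pending return value 3.
2. Before returning, `finally: return 64` runs and overrides the pending return.
3. h() returns 64 → output = 64.
Result: 64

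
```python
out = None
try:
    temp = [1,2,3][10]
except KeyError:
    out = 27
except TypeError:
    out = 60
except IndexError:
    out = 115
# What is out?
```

Step-by-step execution trace:
1. `temp = [1,2,3][10]` raises IndexError.
2. `except KeyError` does not match IndexError; skipped.
3. `except TypeError` does not match IndexError; skipped.
4. `except IndexError` matches → out = 115.
Result: 115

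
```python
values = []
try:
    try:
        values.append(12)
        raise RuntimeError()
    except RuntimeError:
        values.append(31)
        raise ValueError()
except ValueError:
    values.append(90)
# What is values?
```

Step-by-step execution trace:
1. Inner try: `values.append(12)` → values = [12].
2. `raise RuntimeError()` raises RuntimeError.
3. Inner `except RuntimeError` matches → `values.append(31)` → values = [12, 31].
4. `raise ValueError()` raises ValueError; propagates to outer try.
5. Outer `except ValueError` matches → `values.append(90)` → values = [12, 31, 90].
Result: [12, 31, 90]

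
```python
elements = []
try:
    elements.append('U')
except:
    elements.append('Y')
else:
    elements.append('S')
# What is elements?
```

Step-by-step execution trace:
1. try: `elements.append('U')` → elements = ['U']. No exception raised.
2. `except` is skipped.
3. `else` runs (try completed without exception): `elements.append('S')` → elements = ['U', 'S'].
Result: ['U', 'S']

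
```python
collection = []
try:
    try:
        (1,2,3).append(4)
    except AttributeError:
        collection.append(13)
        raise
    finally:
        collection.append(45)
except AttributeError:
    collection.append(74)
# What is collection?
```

Step-by-step execution trace:
1. Inner try: `(1,2,3).append(4)` raises AttributeError.
2. Inner `except AttributeError` matches → `collection.append(13)` → collection = [13].
3. bare `raise` re-raises AttributeError.
4. Inner `finally` runs during unwinding: `collection.append(45)` → collection = [13, 45].
5. Outer `except AttributeError` matches → `collection.append(74)` → collection = [13, 45, 74].
Result: [13, 45, 74]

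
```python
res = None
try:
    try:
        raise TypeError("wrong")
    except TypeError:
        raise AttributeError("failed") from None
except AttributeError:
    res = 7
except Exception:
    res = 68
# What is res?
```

Step-by-step execution trace:
1. Inner try raises TypeError; inner `except TypeError` catches it.
2. `raise AttributeError(...) from None` raises AttributeError (from None suppresses __context__, but the active exception is still AttributeError).
3. Outer `except AttributeError` matches → res = 7.
4. `except Exception` is not reached.
Result: 7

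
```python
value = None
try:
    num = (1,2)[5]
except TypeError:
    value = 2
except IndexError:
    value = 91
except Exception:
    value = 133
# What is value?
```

Step-by-step execution trace:
1. `num = (1,2)[5]` raises IndexError.
2. `except TypeError` does not match IndexError; skipped.
3. `except IndexError` matches → value = 91.
4. Remaining except clauses are skipped.
Result: 91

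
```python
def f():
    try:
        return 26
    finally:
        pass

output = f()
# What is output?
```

Step-by-step execution trace:
1. `f()` enters try: `return 26` sets pending return value 26.
2. Before returning, `finally: pass` runs (no effect).
3. f() returns 26 → output = 26.
Result: 26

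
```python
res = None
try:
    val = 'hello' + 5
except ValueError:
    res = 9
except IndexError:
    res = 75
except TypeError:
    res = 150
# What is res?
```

Step-by-step execution trace:
1. `val = 'hello' + 5` raises TypeError.
2. `except ValueError` does not match TypeError; skipped.
3. `except IndexError` does not match TypeError; skipped.
4. `except TypeError` matches → res = 150.
Result: 150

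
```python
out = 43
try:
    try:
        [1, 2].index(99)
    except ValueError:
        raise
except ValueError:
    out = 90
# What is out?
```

Step-by-step execution trace:
1. Inner try: `[1, 2].index(99)` raises ValueError.
2. Inner `except ValueError` matches; bare `raise` re-raises the same ValueError.
3. Outer `except ValueError` matches → out = 90.
Result: 90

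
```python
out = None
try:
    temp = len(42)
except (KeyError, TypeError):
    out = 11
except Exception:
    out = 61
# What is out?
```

Step-by-step execution trace:
1. `temp = len(42)` raises TypeError.
2. `except (KeyError, TypeError)` matches (TypeError is in the tuple) → out = 11.
3. `except Exception` is not reached.
Result: 11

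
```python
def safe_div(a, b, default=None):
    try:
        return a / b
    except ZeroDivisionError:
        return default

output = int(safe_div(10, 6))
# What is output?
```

Step-by-step execution trace:
1. `safe_div(10, 6)` enters try: `return 10 / 6` → returns 1.6666666666666667. No exception raised.
2. `except ZeroDivisionError` is skipped.
3. `int(1.6666666666666667)` → 1 → output = 1.
Result: 1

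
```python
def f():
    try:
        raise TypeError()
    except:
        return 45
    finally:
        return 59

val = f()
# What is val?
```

Step-by-step execution trace:
1. `f()` enters try: `raise TypeError()` raises TypeError.
2. bare `except` matches → `return 45` sets pending return value 45.
3. Before returning, `finally: return 59` runs and overrides the pending return.
4. f() returns 59 → val = 59.
Result: 59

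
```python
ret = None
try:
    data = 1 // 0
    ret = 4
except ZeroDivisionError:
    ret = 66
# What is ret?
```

Step-by-step execution trace:
1. `data = 1 // 0` raises ZeroDivisionError.
2. `ret = 4` is not reached.
3. `except ZeroDivisionError` matches → ret = 66.
Result: 66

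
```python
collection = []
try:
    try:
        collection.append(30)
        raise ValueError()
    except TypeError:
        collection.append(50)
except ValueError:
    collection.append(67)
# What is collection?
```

Step-by-step execution trace:
1. Inner try: `collection.append(30)` → collection = [30].
2. `raise ValueError()` raises ValueError.
3. Inner `except TypeError` does not match ValueError; exception propagates to outer try.
4. Outer `except ValueError` matches → `collection.append(67)` → collection = [30, 67].
Result: [30, 67]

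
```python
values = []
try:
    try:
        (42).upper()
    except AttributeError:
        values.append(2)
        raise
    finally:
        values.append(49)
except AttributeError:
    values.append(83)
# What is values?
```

Step-by-step execution trace:
1. Inner try: `(42).upper()` raises AttributeError.
2. Inner `except AttributeError` matches → `values.append(2)` → values = [2].
3. bare `raise` re-raises AttributeError.
4. Inner `finally` runs during unwinding: `values.append(49)` → values = [2, 49].
5. Outer `except AttributeError` matches → `values.append(83)` → values = [2, 49, 83].
Result: [2, 49, 83]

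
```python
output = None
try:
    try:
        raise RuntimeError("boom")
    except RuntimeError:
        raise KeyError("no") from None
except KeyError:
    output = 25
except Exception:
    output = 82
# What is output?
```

Step-by-step execution trace:
1. Inner try raises RuntimeError; inner `except RuntimeError` catches it.
2. `raise KeyError(...) from None` raises KeyError (from None suppresses __context__, but the active exception is still KeyError).
3. Outer `except KeyError` matches → output = 25.
4. `except Exception` is not reached.
Result: 25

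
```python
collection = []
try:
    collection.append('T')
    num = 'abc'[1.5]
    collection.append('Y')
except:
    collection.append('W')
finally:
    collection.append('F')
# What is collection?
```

Step-by-step execution trace:
1. try: `collection.append('T')` → collection = ['T'].
2. `num = 'abc'[1.5]` raises TypeError; `collection.append('Y')` is not reached.
3. bare `except` matches → `collection.append('W')` → collection = ['T', 'W'].
4. finally always runs: `collection.append('F')` → collection = ['T', 'W', 'F'].
Result: ['T', 'W', 'F']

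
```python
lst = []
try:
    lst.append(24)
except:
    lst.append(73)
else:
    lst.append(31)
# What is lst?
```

Step-by-step execution trace:
1. try: `lst.append(24)` → lst = [24]. No exception raised.
2. `except` is skipped.
3. `else` runs (try completed without exception): `lst.append(31)` → lst = [24, 31].
Result: [24, 31]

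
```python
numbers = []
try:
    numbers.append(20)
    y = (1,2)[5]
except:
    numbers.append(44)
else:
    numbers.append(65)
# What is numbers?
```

Step-by-step execution trace:
1. try: `numbers.append(20)` → numbers = [20].
2. `y = (1,2)[5]` raises IndexError.
3. bare `except` matches → `numbers.append(44)` → numbers = [20, 44].
4. `else` is skipped (an exception was raised).
Result: [20, 44]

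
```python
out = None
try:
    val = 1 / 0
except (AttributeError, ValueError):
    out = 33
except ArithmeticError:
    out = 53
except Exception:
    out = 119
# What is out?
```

Step-by-step execution trace:
1. `val = 1 / 0` raises ZeroDivisionError.
2. `except (AttributeError, ValueError)` does not match ZeroDivisionError; skipped.
3. `except ArithmeticError` matches (ZeroDivisionError is a subclass of ArithmeticError) → out = 53.
4. `except Exception` is not reached.
Result: 53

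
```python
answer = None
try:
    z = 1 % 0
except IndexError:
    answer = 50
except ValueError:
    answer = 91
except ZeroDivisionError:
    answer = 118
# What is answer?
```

Step-by-step execution trace:
1. `z = 1 % 0` raises ZeroDivisionError.
2. `except IndexError` does not match ZeroDivisionError; skipped.
3. `except ValueError` does not match ZeroDivisionError; skipped.
4. `except ZeroDivisionError` matches → answer = 118.
Result: 118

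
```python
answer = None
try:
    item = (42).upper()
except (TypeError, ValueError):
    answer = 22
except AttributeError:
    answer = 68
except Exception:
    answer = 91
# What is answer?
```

Step-by-step execution trace:
1. `item = (42).upper()` raises AttributeError.
2. `except (TypeError, ValueError)` does not match AttributeError; skipped.
3. `except AttributeError` matches (exact type match) → answer = 68.
4. `except Exception` is not reached.
Result: 68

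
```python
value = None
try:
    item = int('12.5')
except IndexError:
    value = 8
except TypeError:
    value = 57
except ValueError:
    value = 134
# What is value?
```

Step-by-step execution trace:
1. `item = int('12.5')` raises ValueError.
2. `except IndexError` does not match ValueError; skipped.
3. `except TypeError` does not match ValueError; skipped.
4. `except ValueError` matches → value = 134.
Result: 134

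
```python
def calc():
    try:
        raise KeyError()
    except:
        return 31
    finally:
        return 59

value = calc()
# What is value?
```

Step-by-step execution trace:
1. `calc()` enters try: `raise KeyError()` raises KeyError.
2. bare `except` matches → `return 31` sets pending return value 31.
3. Before returning, `finally: return 59` runs and overrides the pending return.
4. calc() returns 59 → value = 59.
Result: 59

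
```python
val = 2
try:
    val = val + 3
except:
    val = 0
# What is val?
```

Step-by-step execution trace:
1. val starts at 2.
2. try: `val = val + 3` → val = 5. No exception raised.
3. `except` is skipped.
Result: 5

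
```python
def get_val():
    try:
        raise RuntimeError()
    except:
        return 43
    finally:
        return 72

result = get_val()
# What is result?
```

Step-by-step execution trace:
1. `get_val()` enters try: `raise RuntimeError()` raises RuntimeError.
2. bare `except` matches → `return 43` sets pending return value 43.
3. Before returning, `finally: return 72` runs and overrides the pending return.
4. get_val() returns 72 → result = 72.
Result: 72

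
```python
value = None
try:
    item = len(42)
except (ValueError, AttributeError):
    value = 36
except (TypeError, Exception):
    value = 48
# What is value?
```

Step-by-step execution trace:
1. `item = len(42)` raises TypeError.
2. `except (ValueError, AttributeError)` does not match TypeError; skipped.
3. `except (TypeError, Exception)` matches (TypeError is in the tuple) → value = 48.
Result: 48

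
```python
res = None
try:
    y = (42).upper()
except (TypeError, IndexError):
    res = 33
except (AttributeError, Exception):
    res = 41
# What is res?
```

Step-by-step execution trace:
1. `y = (42).upper()` raises AttributeError.
2. `except (TypeError, IndexError)` does not match AttributeError; skipped.
3. `except (AttributeError, Exception)` matches (AttributeError is in the tuple) → res = 41.
Result: 41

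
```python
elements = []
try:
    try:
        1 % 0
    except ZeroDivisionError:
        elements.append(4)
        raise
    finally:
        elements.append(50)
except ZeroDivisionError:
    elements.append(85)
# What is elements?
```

Step-by-step execution trace:
1. Inner try: `1 % 0` raises ZeroDivisionError.
2. Inner `except ZeroDivisionError` matches → `elements.append(4)` → elements = [4].
3. bare `raise` re-raises ZeroDivisionError.
4. Inner `finally` runs during unwinding: `elements.append(50)` → elements = [4, 50].
5. Outer `except ZeroDivisionError` matches → `elements.append(85)` → elements = [4, 50, 85].
Result: [4, 50, 85]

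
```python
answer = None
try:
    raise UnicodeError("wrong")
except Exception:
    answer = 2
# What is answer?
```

Step-by-step execution trace:
1. `raise UnicodeError(...)` raises UnicodeError.
2. `except Exception` matches (UnicodeError is a subclass of Exception) → answer = 2.
Result: 2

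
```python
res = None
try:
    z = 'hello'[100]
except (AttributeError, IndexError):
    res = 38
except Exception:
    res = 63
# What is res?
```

Step-by-step execution trace:
1. `z = 'hello'[100]` raises IndexError.
2. `except (AttributeError, IndexError)` matches (IndexError is in the tuple) → res = 38.
3. `except Exception` is not reached.
Result: 38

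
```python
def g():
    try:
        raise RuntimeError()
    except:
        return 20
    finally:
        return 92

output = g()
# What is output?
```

Step-by-step execution trace:
1. `g()` enters try: `raise RuntimeError()` raises RuntimeError.
2. bare `except` matches → `return 20` sets pending return value 20.
3. Before returning, `finally: return 92` runs and overrides the pending return.
4. g() returns 92 → output = 92.
Result: 92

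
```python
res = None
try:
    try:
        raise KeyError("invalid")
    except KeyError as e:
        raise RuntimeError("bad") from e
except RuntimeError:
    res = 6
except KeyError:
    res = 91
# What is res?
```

Step-by-step execution trace:
1. Inner try raises KeyError; inner `except KeyError as e` catches it.
2. `raise RuntimeError(...) from e` raises RuntimeError (KeyError is attached as __cause__, but only RuntimeError is active).
3. Outer `except RuntimeError` matches → res = 6.
4. `except KeyError` is not reached.
Result: 6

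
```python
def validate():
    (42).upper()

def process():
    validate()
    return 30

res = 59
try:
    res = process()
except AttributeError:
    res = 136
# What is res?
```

Step-by-step execution trace:
1. res starts at 59.
2. try: `process()` calls `validate()`.
3. `validate()` evaluates `(42).upper()`, which raises AttributeError; it propagates through process (uncaught).
4. `return 30` in process is not reached; the assignment to res does not complete.
5. `except AttributeError` matches → res = 136.
Result: 136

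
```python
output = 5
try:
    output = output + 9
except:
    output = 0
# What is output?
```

Step-by-step execution trace:
1. output starts at 5.
2. try: `output = output + 9` → output = 14. No exception raised.
3. `except` is skipped.
Result: 14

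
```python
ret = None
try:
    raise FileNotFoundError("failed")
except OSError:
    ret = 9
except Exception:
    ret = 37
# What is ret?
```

Step-by-step execution trace:
1. `raise FileNotFoundError(...)` raises FileNotFoundError.
2. `except OSError` matches (FileNotFoundError is a subclass of OSError) → ret = 9.
3. `except Exception` is not reached.
Result: 9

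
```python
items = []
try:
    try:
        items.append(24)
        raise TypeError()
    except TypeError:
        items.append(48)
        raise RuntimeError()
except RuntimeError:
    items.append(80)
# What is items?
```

Step-by-step execution trace:
1. Inner try: `items.append(24)` → items = [24].
2. `raise TypeError()` raises TypeError.
3. Inner `except TypeError` matches → `items.append(48)` → items = [24, 48].
4. `raise RuntimeError()` raises RuntimeError; propagates to outer try.
5. Outer `except RuntimeError` matches → `items.append(80)` → items = [24, 48, 80].
Result: [24, 48, 80]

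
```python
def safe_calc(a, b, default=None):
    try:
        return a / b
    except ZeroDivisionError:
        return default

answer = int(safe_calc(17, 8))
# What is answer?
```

Step-by-step execution trace:
1. `safe_calc(17, 8)` enters try: `return 17 / 8` → returns 2.125. No exception raised.
2. `except ZeroDivisionError` is skipped.
3. `int(2.125)` → 2 → answer = 2.
Result: 2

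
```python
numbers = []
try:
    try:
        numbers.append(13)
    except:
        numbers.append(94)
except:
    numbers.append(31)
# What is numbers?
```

Step-by-step execution trace:
1. Inner try: `numbers.append(13)` → numbers = [13]. No exception raised.
2. Inner `except` is skipped.
3. Inner try completes normally; outer `except` is skipped.
Result: [13]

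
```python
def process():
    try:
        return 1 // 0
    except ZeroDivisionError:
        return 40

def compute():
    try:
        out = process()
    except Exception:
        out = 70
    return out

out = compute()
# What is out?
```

Step-by-step execution trace:
1. `compute()` calls `process()`.
2. In process: `1 // 0` raises ZeroDivisionError; `except ZeroDivisionError` catches it → returns 40.
3. In compute: `out = process()` → out = 40. No exception reaches compute.
4. `except Exception` is skipped; compute returns 40.
5. out = 40.
Result: 40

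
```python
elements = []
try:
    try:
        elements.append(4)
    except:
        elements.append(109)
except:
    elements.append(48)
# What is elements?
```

Step-by-step execution trace:
1. Inner try: `elements.append(4)` → elements = [4]. No exception raised.
2. Inner `except` is skipped.
3. Inner try completes normally; outer `except` is skipped.
Result: [4]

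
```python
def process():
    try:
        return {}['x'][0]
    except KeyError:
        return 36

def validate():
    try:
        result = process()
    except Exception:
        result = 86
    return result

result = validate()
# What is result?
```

Step-by-step execution trace:
1. `validate()` calls `process()`.
2. In process: `{}['x'][0]` raises KeyError; `except KeyError` catches it → returns 36.
3. In validate: `result = process()` → result = 36. No exception reaches validate.
4. `except Exception` is skipped; validate returns 36.
5. result = 36.
Result: 36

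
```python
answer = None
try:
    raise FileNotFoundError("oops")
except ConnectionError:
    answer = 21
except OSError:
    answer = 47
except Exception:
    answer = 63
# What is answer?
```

Step-by-step execution trace:
1. `raise FileNotFoundError(...)` raises FileNotFoundError.
2. `except ConnectionError` does not match (FileNotFoundError is not a subclass of ConnectionError); skipped.
3. `except OSError` matches (FileNotFoundError is a subclass of OSError) → answer = 47.
4. `except Exception` is not reached.
Result: 47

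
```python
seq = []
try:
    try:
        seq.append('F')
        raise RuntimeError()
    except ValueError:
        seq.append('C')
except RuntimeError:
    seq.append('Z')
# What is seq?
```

Step-by-step execution trace:
1. Inner try: `seq.append('F')` → seq = ['F'].
2. `raise RuntimeError()` raises RuntimeError.
3. Inner `except ValueError` does not match RuntimeError; exception propagates to outer try.
4. Outer `except RuntimeError` matches → `seq.append('Z')` → seq = ['F', 'Z'].
Result: ['F', 'Z']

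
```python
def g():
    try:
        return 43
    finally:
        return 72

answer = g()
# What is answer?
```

Step-by-step execution trace:
1. `g()` enters try: `return 43` sets pending return value 43.
2. Before returning, `finally: return 72` runs and overrides the pending return.
3. g() returns 72 → answer = 72.
Result: 72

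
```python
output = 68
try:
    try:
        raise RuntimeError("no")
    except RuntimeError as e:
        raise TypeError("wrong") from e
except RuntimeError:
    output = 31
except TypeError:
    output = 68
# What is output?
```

Step-by-step execution trace:
1. Inner try raises RuntimeError; inner `except RuntimeError as e` catches it.
2. `raise TypeError(...) from e` raises TypeError (RuntimeError is attached as __cause__, but only TypeError is active).
3. Outer `except RuntimeError` does not match TypeError; skipped.
4. Outer `except TypeError` matches → output = 68.
Result: 68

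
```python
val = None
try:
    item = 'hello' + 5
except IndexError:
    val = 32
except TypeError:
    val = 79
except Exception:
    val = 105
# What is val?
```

Step-by-step execution trace:
1. `item = 'hello' + 5` raises TypeError.
2. `except IndexError` does not match TypeError; skipped.
3. `except TypeError` matches → val = 79.
4. Remaining except clauses are skipped.
Result: 79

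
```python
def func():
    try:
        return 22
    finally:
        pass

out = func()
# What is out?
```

Step-by-step execution trace:
1. `func()` enters try: `return 22` sets pending return value 22.
2. Before returning, `finally: pass` runs (no effect).
3. func() returns 22 → out = 22.
Result: 22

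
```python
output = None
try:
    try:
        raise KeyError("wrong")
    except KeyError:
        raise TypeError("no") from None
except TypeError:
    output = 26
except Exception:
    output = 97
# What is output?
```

Step-by-step execution trace:
1. Inner try raises KeyError; inner `except KeyError` catches it.
2. `raise TypeError(...) from None` raises TypeError (from None suppresses __context__, but the active exception is still TypeError).
3. Outer `except TypeError` matches → output = 26.
4. `except Exception` is not reached.
Result: 26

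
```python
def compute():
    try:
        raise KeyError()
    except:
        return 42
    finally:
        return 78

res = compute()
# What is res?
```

Step-by-step execution trace:
1. `compute()` enters try: `raise KeyError()` raises KeyError.
2. bare `except` matches → `return 42` sets pending return value 42.
3. Before returning, `finally: return 78` runs and overrides the pending return.
4. compute() returns 78 → res = 78.
Result: 78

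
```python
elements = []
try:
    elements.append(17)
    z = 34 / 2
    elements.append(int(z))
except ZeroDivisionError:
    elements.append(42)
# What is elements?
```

Step-by-step execution trace:
1. try: `elements.append(17)` → elements = [17].
2. `z = 34 / 2` → z = 17.0. No exception raised.
3. `elements.append(int(z))` → elements = [17, 17].
4. `except ZeroDivisionError` is skipped (no exception was raised).
Result: [17, 17]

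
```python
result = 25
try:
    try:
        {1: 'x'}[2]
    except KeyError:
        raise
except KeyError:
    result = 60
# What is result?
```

Step-by-step execution trace:
1. Inner try: `{1: 'x'}[2]` raises KeyError.
2. Inner `except KeyError` matches; bare `raise` re-raises the same KeyError.
3. Outer `except KeyError` matches → result = 60.
Result: 60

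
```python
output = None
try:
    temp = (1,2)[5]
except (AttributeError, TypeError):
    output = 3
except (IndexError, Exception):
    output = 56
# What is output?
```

Step-by-step execution trace:
1. `temp = (1,2)[5]` raises IndexError.
2. `except (AttributeError, TypeError)` does not match IndexError; skipped.
3. `except (IndexError, Exception)` matches (IndexError is in the tuple) → output = 56.
Result: 56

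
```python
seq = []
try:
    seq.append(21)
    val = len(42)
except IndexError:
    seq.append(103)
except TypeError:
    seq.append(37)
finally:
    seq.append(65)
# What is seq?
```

Step-by-step execution trace:
1. try: `seq.append(21)` → seq = [21].
2. `val = len(42)` raises TypeError.
3. `except IndexError` does not match TypeError; skipped.
4. `except TypeError` matches → `seq.append(37)` → seq = [21, 37].
5. finally always runs: `seq.append(65)` → seq = [21, 37, 65].
Result: [21, 37, 65]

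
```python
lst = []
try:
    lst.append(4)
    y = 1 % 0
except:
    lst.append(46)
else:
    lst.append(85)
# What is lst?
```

Step-by-step execution trace:
1. try: `lst.append(4)` → lst = [4].
2. `y = 1 % 0` raises ZeroDivisionError.
3. bare `except` matches → `lst.append(46)` → lst = [4, 46].
4. `else` is skipped (an exception was raised).
Result: [4, 46]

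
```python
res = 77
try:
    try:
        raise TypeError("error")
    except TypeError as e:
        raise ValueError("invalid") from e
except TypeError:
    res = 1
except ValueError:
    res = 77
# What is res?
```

Step-by-step execution trace:
1. Inner try raises TypeError; inner `except TypeError as e` catches it.
2. `raise ValueError(...) from e` raises ValueError (TypeError is attached as __cause__, but only ValueError is active).
3. Outer `except TypeError` does not match ValueError; skipped.
4. Outer `except ValueError` matches → res = 77.
Result: 77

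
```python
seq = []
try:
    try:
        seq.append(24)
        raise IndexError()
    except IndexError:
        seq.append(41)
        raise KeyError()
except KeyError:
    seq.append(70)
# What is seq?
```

Step-by-step execution trace:
1. Inner try: `seq.append(24)` → seq = [24].
2. `raise IndexError()` raises IndexError.
3. Inner `except IndexError` matches → `seq.append(41)` → seq = [24, 41].
4. `raise KeyError()` raises KeyError; propagates to outer try.
5. Outer `except KeyError` matches → `seq.append(70)` → seq = [24, 41, 70].
Result: [24, 41, 70]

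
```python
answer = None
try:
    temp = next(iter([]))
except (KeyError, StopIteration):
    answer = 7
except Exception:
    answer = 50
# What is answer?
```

Step-by-step execution trace:
1. `temp = next(iter([]))` raises StopIteration.
2. `except (KeyError, StopIteration)` matches (StopIteration is in the tuple) → answer = 7.
3. `except Exception` is not reached.
Result: 7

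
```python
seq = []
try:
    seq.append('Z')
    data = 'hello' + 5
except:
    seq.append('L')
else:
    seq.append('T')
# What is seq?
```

Step-by-step execution trace:
1. try: `seq.append('Z')` → seq = ['Z'].
2. `data = 'hello' + 5` raises TypeError.
3. bare `except` matches → `seq.append('L')` → seq = ['Z', 'L'].
4. `else` is skipped (an exception was raised).
Result: ['Z', 'L']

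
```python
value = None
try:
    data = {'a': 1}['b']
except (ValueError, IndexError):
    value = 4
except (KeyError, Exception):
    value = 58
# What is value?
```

Step-by-step execution trace:
1. `data = {'a': 1}['b']` raises KeyError.
2. `except (ValueError, IndexError)` does not match KeyError; skipped.
3. `except (KeyError, Exception)` matches (KeyError is in the tuple) → value = 58.
Result: 58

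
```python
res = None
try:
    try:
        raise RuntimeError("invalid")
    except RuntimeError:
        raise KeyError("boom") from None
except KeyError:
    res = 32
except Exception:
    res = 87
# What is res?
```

Step-by-step execution trace:
1. Inner try raises RuntimeError; inner `except RuntimeError` catches it.
2. `raise KeyError(...) from None` raises KeyError (from None suppresses __context__, but the active exception is still KeyError).
3. Outer `except KeyError` matches → res = 32.
4. `except Exception` is not reached.
Result: 32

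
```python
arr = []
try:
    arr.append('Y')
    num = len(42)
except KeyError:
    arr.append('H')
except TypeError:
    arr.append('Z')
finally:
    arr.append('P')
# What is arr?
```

Step-by-step execution trace:
1. try: `arr.append('Y')` → arr = ['Y'].
2. `num = len(42)` raises TypeError.
3. `except KeyError` does not match TypeError; skipped.
4. `except TypeError` matches → `arr.append('Z')` → arr = ['Y', 'Z'].
5. finally always runs: `arr.append('P')` → arr = ['Y', 'Z', 'P'].
Result: ['Y', 'Z', 'P']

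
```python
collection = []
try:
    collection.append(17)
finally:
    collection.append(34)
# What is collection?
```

Step-by-step execution trace:
1. try: `collection.append(17)` → collection = [17].
2. The try body completes without raising.
3. finally always runs: `collection.append(34)` → collection = [17, 34].
Result: [17, 34]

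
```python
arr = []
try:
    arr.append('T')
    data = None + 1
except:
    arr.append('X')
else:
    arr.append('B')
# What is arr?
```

Step-by-step execution trace:
1. try: `arr.append('T')` → arr = ['T'].
2. `data = None + 1` raises TypeError.
3. bare `except` matches → `arr.append('X')` → arr = ['T', 'X'].
4. `else` is skipped (an exception was raised).
Result: ['T', 'X']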